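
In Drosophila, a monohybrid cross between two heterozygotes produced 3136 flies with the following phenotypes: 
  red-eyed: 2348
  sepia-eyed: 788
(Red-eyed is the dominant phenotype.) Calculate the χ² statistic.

For a monohybrid cross between heterozygotes with complete dominance, the expected phenotypic ratio is 3:1.
Under the 3:1 hypothesis (Σ ratio = 4, N = 3136):
  red-eyed: 3136 × 3/4 = 2352
  sepia-eyed: 3136 × 1/4 = 784
χ² = Σ (O − E)² / E
  red-eyed: (2348 − 2352)² / 2352 = 0.0068
  sepia-eyed: (788 − 784)² / 784 = 0.0204
χ² = 0.0068 + 0.0204 = 0.0272 ≈ 0.027

0.027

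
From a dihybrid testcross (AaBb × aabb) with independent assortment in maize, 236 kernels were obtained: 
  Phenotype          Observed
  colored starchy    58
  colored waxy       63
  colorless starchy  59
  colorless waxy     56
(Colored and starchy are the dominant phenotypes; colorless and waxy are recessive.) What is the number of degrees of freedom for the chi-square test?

A dihybrid testcross with independent assortment gives a 1:1:1:1 ratio.
A goodness-of-fit test with 4 phenotype classes has df = 4 − 1 = 3.

3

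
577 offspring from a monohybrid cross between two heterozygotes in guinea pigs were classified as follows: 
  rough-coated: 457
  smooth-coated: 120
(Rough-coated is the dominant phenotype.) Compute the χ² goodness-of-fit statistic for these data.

For a monohybrid cross between heterozygotes with complete dominance, the expected phenotypic ratio is 3:1.
Expected counts for N = 577 under a 3:1 ratio (total parts = 4):
  rough-coated: 577 × 3/4 = 432.75
  smooth-coated: 577 × 1/4 = 144.25
χ² = Σ (O − E)² / E
  rough-coated: (457 − 432.75)² / 432.75 = 1.3589
  smooth-coated: (120 − 144.25)² / 144.25 = 4.0767
χ² = 1.3589 + 4.0767 = 5.4356 ≈ 5.436

5.436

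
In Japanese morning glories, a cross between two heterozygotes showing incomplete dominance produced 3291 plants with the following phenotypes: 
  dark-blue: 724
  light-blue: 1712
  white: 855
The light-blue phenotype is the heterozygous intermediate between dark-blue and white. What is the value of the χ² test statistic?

15.804

With incomplete dominance, a heterozygote × heterozygote cross gives a 1:2:1 phenotypic ratio.
Under the 1:2:1 hypothesis (Σ ratio = 4, N = 3291):
  dark-blue: 3291 × 1/4 = 822.75
  light-blue: 3291 × 2/4 = 1645.5
  white: 3291 × 1/4 = 822.75
χ² = Σ (O − E)² / E
  dark-blue: (724 − 822.75)² / 822.75 = 11.8524
  light-blue: (1712 − 1645.5)² / 1645.5 = 2.6875
  white: (855 − 822.75)² / 822.75 = 1.2641
χ² = 11.8524 + 2.6875 + 1.2641 = 15.804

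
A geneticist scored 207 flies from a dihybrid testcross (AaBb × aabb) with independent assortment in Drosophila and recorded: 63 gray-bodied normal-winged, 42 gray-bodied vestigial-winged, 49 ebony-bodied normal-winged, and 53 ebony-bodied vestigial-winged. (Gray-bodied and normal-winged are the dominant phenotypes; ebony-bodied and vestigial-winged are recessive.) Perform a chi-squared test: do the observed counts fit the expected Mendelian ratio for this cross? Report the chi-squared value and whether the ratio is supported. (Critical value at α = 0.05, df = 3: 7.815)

A dihybrid testcross with independent assortment gives a 1:1:1:1 ratio.
The 1:1:1:1 ratio has 4 parts, so with N = 207 the expected counts are:
  gray-bodied normal-winged: 207 × 1/4 = 51.75
  gray-bodied vestigial-winged: 207 × 1/4 = 51.75
  ebony-bodied normal-winged: 207 × 1/4 = 51.75
  ebony-bodied vestigial-winged: 207 × 1/4 = 51.75
χ² = Σ (O − E)² / E
  gray-bodied normal-winged: (63 − 51.75)² / 51.75 = 2.4457
  gray-bodied vestigial-winged: (42 − 51.75)² / 51.75 = 1.8370
  ebony-bodied normal-winged: (49 − 51.75)² / 51.75 = 0.1461
  ebony-bodied vestigial-winged: (53 − 51.75)² / 51.75 = 0.0302
χ² = 2.4457 + 1.8370 + 0.1461 + 0.0302 = 4.459
Degrees of freedom = 4 − 1 = 3; critical value at α = 0.05 is 7.815.
Since 4.459 < 7.815, we fail to reject the null hypothesis — the data are consistent with the 1:1:1:1 ratio.

4.459; consistent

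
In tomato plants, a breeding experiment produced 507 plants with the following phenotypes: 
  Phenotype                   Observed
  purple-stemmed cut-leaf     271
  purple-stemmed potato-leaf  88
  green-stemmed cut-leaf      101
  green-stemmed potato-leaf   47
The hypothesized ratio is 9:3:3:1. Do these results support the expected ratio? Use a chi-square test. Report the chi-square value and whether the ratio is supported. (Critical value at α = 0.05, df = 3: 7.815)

The 9:3:3:1 ratio has 16 parts, so with N = 507 the expected counts are:
  purple-stemmed cut-leaf: 507 × 9/16 = 285.1875
  purple-stemmed potato-leaf: 507 × 3/16 = 95.0625
  green-stemmed cut-leaf: 507 × 3/16 = 95.0625
  green-stemmed potato-leaf: 507 × 1/16 = 31.6875
χ² = Σ (O − E)² / E
  purple-stemmed cut-leaf: (271 − 285.1875)² / 285.1875 = 0.7058
  purple-stemmed potato-leaf: (88 − 95.0625)² / 95.0625 = 0.5247
  green-stemmed cut-leaf: (101 − 95.0625)² / 95.0625 = 0.3708
  green-stemmed potato-leaf: (47 − 31.6875)² / 31.6875 = 7.3995
χ² = 0.7058 + 0.5247 + 0.3708 + 7.3995 = 9.0008 ≈ 9.001
Degrees of freedom = 4 − 1 = 3; critical value at α = 0.05 is 7.815.
Since 9.001 > 7.815, we reject the null hypothesis — the data do not fit the 9:3:3:1 ratio.

9.001; not consistent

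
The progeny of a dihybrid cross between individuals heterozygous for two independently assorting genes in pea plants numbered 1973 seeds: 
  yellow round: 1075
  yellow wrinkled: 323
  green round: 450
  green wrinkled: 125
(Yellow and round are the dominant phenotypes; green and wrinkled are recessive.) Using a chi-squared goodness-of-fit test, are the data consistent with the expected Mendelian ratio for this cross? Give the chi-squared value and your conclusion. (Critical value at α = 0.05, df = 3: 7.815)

24.398; not consistent

A dihybrid F₂ with independent assortment and complete dominance at both loci gives a 9:3:3:1 phenotypic ratio.
Under the 9:3:3:1 hypothesis (Σ ratio = 16, N = 1973):
  yellow round: 1973 × 9/16 = 1109.8125
  yellow wrinkled: 1973 × 3/16 = 369.9375
  green round: 1973 × 3/16 = 369.9375
  green wrinkled: 1973 × 1/16 = 123.3125
χ² = Σ (O − E)² / E
  yellow round: (1075 − 1109.8125)² / 1109.8125 = 1.0920
  yellow wrinkled: (323 − 369.9375)² / 369.9375 = 5.9554
  green round: (450 − 369.9375)² / 369.9375 = 17.3273
  green wrinkled: (125 − 123.3125)² / 123.3125 = 0.0231
χ² = 1.0920 + 5.9554 + 17.3273 + 0.0231 = 24.3978 ≈ 24.398
Degrees of freedom = 4 − 1 = 3; critical value at α = 0.05 is 7.815.
Since 24.398 > 7.815, we reject the null hypothesis — the data do not fit the 9:3:3:1 ratio.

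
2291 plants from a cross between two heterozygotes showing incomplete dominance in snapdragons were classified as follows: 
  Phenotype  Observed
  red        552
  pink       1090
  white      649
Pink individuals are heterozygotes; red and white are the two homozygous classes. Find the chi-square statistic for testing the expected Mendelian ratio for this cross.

13.592

With incomplete dominance, a heterozygote × heterozygote cross gives a 1:2:1 phenotypic ratio.
Total ratio parts = 4. Expected numbers out of 2291:
  red: 2291 × 1/4 = 572.75
  pink: 2291 × 2/4 = 1145.5
  white: 2291 × 1/4 = 572.75
χ² = Σ (O − E)² / E
  red: (552 − 572.75)² / 572.75 = 0.7517
  pink: (1090 − 1145.5)² / 1145.5 = 2.6890
  white: (649 − 572.75)² / 572.75 = 10.1511
χ² = 0.7517 + 2.6890 + 10.1511 = 13.5918 ≈ 13.592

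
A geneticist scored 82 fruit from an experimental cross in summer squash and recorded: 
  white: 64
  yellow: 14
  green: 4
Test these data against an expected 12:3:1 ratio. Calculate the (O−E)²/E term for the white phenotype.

0.102

Total ratio parts = 16. Expected numbers out of 82:
  white: 82 × 12/16 = 61.5
  yellow: 82 × 3/16 = 15.375
  green: 82 × 1/16 = 5.125
Contribution of white: (64 − 61.5)² / 61.5 = 0.1016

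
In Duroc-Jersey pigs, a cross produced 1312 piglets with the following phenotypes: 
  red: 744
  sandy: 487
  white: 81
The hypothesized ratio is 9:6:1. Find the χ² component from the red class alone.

0.049

Expected counts for N = 1312 under a 9:6:1 ratio (total parts = 16):
  red: 1312 × 9/16 = 738
  sandy: 1312 × 6/16 = 492
  white: 1312 × 1/16 = 82
Contribution of red: (744 − 738)² / 738 = 0.0488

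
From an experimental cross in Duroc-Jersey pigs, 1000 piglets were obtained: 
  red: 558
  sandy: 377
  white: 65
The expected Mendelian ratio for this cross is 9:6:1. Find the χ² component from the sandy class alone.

Under the 9:6:1 hypothesis (Σ ratio = 16, N = 1000):
  red: 1000 × 9/16 = 562.5
  sandy: 1000 × 6/16 = 375
  white: 1000 × 1/16 = 62.5
Contribution of sandy: (377 − 375)² / 375 = 0.0107

0.011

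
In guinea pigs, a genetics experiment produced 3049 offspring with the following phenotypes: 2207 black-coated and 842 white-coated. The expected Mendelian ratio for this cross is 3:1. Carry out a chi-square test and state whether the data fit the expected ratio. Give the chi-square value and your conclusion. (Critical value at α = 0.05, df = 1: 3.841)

11.125; not consistent

Under the 3:1 hypothesis (Σ ratio = 4, N = 3049):
  black-coated: 3049 × 3/4 = 2286.75
  white-coated: 3049 × 1/4 = 762.25
χ² = Σ (O − E)² / E
  black-coated: (2207 − 2286.75)² / 2286.75 = 2.7813
  white-coated: (842 − 762.25)² / 762.25 = 8.3438
χ² = 2.7813 + 8.3438 = 11.1251 ≈ 11.125
Degrees of freedom = 2 − 1 = 1; critical value at α = 0.05 is 3.841.
Since 11.125 > 3.841, we reject the null hypothesis — the data do not fit the 3:1 ratio.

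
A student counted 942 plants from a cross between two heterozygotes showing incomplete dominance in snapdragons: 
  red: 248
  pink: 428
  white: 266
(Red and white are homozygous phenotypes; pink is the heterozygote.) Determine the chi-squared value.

With incomplete dominance, a heterozygote × heterozygote cross gives a 1:2:1 phenotypic ratio.
Total ratio parts = 4. Expected numbers out of 942:
  red: 942 × 1/4 = 235.5
  pink: 942 × 2/4 = 471
  white: 942 × 1/4 = 235.5
χ² = Σ (O − E)² / E
  red: (248 − 235.5)² / 235.5 = 0.6635
  pink: (428 − 471)² / 471 = 3.9257
  white: (266 − 235.5)² / 235.5 = 3.9501
χ² = 0.6635 + 3.9257 + 3.9501 = 8.5393 ≈ 8.539

8.539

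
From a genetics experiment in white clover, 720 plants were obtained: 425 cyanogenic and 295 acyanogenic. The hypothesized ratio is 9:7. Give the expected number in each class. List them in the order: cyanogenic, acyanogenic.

405, 315

Expected counts for N = 720 under a 9:7 ratio (total parts = 16):
  cyanogenic: 720 × 9/16 = 405
  acyanogenic: 720 × 7/16 = 315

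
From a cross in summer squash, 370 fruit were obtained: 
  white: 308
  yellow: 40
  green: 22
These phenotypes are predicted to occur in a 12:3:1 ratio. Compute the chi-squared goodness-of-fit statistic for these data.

15.845

Under the 12:3:1 hypothesis (Σ ratio = 16, N = 370):
  white: 370 × 12/16 = 277.5
  yellow: 370 × 3/16 = 69.375
  green: 370 × 1/16 = 23.125
χ² = Σ (O − E)² / E
  white: (308 − 277.5)² / 277.5 = 3.3523
  yellow: (40 − 69.375)² / 69.375 = 12.4381
  green: (22 − 23.125)² / 23.125 = 0.0547
χ² = 3.3523 + 12.4381 + 0.0547 = 15.8451 ≈ 15.845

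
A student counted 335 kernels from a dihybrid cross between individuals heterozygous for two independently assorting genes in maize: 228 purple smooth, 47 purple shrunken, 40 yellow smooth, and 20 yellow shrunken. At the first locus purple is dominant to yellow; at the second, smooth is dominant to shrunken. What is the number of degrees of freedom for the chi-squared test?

3

A dihybrid F₂ with independent assortment and complete dominance at both loci gives a 9:3:3:1 phenotypic ratio.
A goodness-of-fit test with 4 phenotype classes has df = 4 − 1 = 3.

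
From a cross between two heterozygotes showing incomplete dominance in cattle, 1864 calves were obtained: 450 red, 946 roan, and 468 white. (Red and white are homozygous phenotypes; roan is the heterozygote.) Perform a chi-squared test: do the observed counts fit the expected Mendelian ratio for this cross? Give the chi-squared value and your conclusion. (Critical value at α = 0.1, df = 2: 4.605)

0.768; consistent

With incomplete dominance, a heterozygote × heterozygote cross gives a 1:2:1 phenotypic ratio.
The 1:2:1 ratio has 4 parts, so with N = 1864 the expected counts are:
  red: 1864 × 1/4 = 466
  roan: 1864 × 2/4 = 932
  white: 1864 × 1/4 = 466
χ² = Σ (O − E)² / E
  red: (450 − 466)² / 466 = 0.5494
  roan: (946 − 932)² / 932 = 0.2103
  white: (468 − 466)² / 466 = 0.0086
χ² = 0.5494 + 0.2103 + 0.0086 = 0.7683 ≈ 0.768
Degrees of freedom = 3 − 1 = 2; critical value at α = 0.1 is 4.605.
Since 0.768 < 4.605, we fail to reject the null hypothesis — the data are consistent with the 1:2:1 ratio.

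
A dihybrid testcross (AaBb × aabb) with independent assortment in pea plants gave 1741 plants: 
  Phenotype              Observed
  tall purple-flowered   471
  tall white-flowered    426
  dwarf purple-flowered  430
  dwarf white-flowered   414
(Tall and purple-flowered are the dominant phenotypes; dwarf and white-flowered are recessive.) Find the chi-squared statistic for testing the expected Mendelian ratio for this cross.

A dihybrid testcross with independent assortment gives a 1:1:1:1 ratio.
The 1:1:1:1 ratio has 4 parts, so with N = 1741 the expected counts are:
  tall purple-flowered: 1741 × 1/4 = 435.25
  tall white-flowered: 1741 × 1/4 = 435.25
  dwarf purple-flowered: 1741 × 1/4 = 435.25
  dwarf white-flowered: 1741 × 1/4 = 435.25
χ² = Σ (O − E)² / E
  tall purple-flowered: (471 − 435.25)² / 435.25 = 2.9364
  tall white-flowered: (426 − 435.25)² / 435.25 = 0.1966
  dwarf purple-flowered: (430 − 435.25)² / 435.25 = 0.0633
  dwarf white-flowered: (414 − 435.25)² / 435.25 = 1.0375
χ² = 2.9364 + 0.1966 + 0.0633 + 1.0375 = 4.2338 ≈ 4.234

4.234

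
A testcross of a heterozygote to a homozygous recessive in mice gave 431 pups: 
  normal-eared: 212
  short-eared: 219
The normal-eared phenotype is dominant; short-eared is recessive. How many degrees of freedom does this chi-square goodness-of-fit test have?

1

A testcross of a heterozygote (Aa × aa) gives a 1:1 phenotypic ratio.
A goodness-of-fit test with 2 phenotype classes has df = 2 − 1 = 1.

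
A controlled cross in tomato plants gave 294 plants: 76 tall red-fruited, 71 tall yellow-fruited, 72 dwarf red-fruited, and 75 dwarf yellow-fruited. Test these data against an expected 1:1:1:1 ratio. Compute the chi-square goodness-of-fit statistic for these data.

Total ratio parts = 4. Expected numbers out of 294:
  tall red-fruited: 294 × 1/4 = 73.5
  tall yellow-fruited: 294 × 1/4 = 73.5
  dwarf red-fruited: 294 × 1/4 = 73.5
  dwarf yellow-fruited: 294 × 1/4 = 73.5
χ² = Σ (O − E)² / E
  tall red-fruited: (76 − 73.5)² / 73.5 = 0.0850
  tall yellow-fruited: (71 − 73.5)² / 73.5 = 0.0850
  dwarf red-fruited: (72 − 73.5)² / 73.5 = 0.0306
  dwarf yellow-fruited: (75 − 73.5)² / 73.5 = 0.0306
χ² = 0.0850 + 0.0850 + 0.0306 + 0.0306 = 0.2312 ≈ 0.231

0.231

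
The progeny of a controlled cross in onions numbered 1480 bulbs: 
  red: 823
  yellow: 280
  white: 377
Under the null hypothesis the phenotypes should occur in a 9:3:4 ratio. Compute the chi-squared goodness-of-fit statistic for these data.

The 9:3:4 ratio has 16 parts, so with N = 1480 the expected counts are:
  red: 1480 × 9/16 = 832.5
  yellow: 1480 × 3/16 = 277.5
  white: 1480 × 4/16 = 370
χ² = Σ (O − E)² / E
  red: (823 − 832.5)² / 832.5 = 0.1084
  yellow: (280 − 277.5)² / 277.5 = 0.0225
  white: (377 − 370)² / 370 = 0.1324
χ² = 0.1084 + 0.0225 + 0.1324 = 0.2633 ≈ 0.263

0.263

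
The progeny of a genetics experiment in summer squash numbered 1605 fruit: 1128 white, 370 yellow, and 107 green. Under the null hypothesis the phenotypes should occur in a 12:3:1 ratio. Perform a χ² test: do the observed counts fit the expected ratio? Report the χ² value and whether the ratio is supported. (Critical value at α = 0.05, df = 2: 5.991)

21.062; not consistent

Total ratio parts = 16. Expected numbers out of 1605:
  white: 1605 × 12/16 = 1203.75
  yellow: 1605 × 3/16 = 300.9375
  green: 1605 × 1/16 = 100.3125
χ² = Σ (O − E)² / E
  white: (1128 − 1203.75)² / 1203.75 = 4.7668
  yellow: (370 − 300.9375)² / 300.9375 = 15.8492
  green: (107 − 100.3125)² / 100.3125 = 0.4458
χ² = 4.7668 + 15.8492 + 0.4458 = 21.0618 ≈ 21.062
Degrees of freedom = 3 − 1 = 2; critical value at α = 0.05 is 5.991.
Since 21.062 > 5.991, we reject the null hypothesis — the data do not fit the 12:3:1 ratio.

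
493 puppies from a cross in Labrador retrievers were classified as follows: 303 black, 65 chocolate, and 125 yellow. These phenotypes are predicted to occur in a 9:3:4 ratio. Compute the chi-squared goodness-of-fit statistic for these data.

10.548

The 9:3:4 ratio has 16 parts, so with N = 493 the expected counts are:
  black: 493 × 9/16 = 277.3125
  chocolate: 493 × 3/16 = 92.4375
  yellow: 493 × 4/16 = 123.25
χ² = Σ (O − E)² / E
  black: (303 − 277.3125)² / 277.3125 = 2.3794
  chocolate: (65 − 92.4375)² / 92.4375 = 8.1441
  yellow: (125 − 123.25)² / 123.25 = 0.0248
χ² = 2.3794 + 8.1441 + 0.0248 = 10.5483 ≈ 10.548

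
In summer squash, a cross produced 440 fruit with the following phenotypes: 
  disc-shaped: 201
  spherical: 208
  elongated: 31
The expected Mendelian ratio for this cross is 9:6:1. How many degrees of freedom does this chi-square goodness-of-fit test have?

2

A goodness-of-fit test with 3 phenotype classes has df = 3 − 1 = 2.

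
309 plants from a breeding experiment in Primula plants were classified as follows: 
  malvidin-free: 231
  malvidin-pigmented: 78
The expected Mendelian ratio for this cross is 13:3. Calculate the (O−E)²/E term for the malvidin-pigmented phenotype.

6.947

The 13:3 ratio has 16 parts, so with N = 309 the expected counts are:
  malvidin-free: 309 × 13/16 = 251.0625
  malvidin-pigmented: 309 × 3/16 = 57.9375
Contribution of malvidin-pigmented: (78 − 57.9375)² / 57.9375 = 6.9472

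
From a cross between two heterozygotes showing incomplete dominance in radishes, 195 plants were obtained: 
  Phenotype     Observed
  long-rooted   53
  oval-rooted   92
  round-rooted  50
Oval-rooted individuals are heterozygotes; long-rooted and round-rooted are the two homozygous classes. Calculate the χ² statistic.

0.713

With incomplete dominance, a heterozygote × heterozygote cross gives a 1:2:1 phenotypic ratio.
Expected counts for N = 195 under a 1:2:1 ratio (total parts = 4):
  long-rooted: 195 × 1/4 = 48.75
  oval-rooted: 195 × 2/4 = 97.5
  round-rooted: 195 × 1/4 = 48.75
χ² = Σ (O − E)² / E
  long-rooted: (53 − 48.75)² / 48.75 = 0.3705
  oval-rooted: (92 − 97.5)² / 97.5 = 0.3103
  round-rooted: (50 − 48.75)² / 48.75 = 0.0321
χ² = 0.3705 + 0.3103 + 0.0321 = 0.7129 ≈ 0.713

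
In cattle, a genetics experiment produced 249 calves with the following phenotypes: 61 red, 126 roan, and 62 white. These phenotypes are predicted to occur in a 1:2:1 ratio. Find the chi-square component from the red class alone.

0.025

Total ratio parts = 4. Expected numbers out of 249:
  red: 249 × 1/4 = 62.25
  roan: 249 × 2/4 = 124.5
  white: 249 × 1/4 = 62.25
Contribution of red: (61 − 62.25)² / 62.25 = 0.0251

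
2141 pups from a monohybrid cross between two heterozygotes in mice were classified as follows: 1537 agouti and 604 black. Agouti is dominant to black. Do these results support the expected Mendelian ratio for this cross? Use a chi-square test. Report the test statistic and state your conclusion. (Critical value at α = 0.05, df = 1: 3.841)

11.774; not consistent

For a monohybrid cross between heterozygotes with complete dominance, the expected phenotypic ratio is 3:1.
Under the 3:1 hypothesis (Σ ratio = 4, N = 2141):
  agouti: 2141 × 3/4 = 1605.75
  black: 2141 × 1/4 = 535.25
χ² = Σ (O − E)² / E
  agouti: (1537 − 1605.75)² / 1605.75 = 2.9435
  black: (604 − 535.25)² / 535.25 = 8.8306
χ² = 2.9435 + 8.8306 = 11.7741 ≈ 11.774
Degrees of freedom = 2 − 1 = 1; critical value at α = 0.05 is 3.841.
Since 11.774 > 3.841, we reject the null hypothesis — the data do not fit the 3:1 ratio.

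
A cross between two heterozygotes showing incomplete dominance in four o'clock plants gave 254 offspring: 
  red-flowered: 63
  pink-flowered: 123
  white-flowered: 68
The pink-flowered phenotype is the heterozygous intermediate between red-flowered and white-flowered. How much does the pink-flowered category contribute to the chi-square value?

0.126

With incomplete dominance, a heterozygote × heterozygote cross gives a 1:2:1 phenotypic ratio.
The 1:2:1 ratio has 4 parts, so with N = 254 the expected counts are:
  red-flowered: 254 × 1/4 = 63.5
  pink-flowered: 254 × 2/4 = 127
  white-flowered: 254 × 1/4 = 63.5
Contribution of pink-flowered: (123 − 127)² / 127 = 0.1260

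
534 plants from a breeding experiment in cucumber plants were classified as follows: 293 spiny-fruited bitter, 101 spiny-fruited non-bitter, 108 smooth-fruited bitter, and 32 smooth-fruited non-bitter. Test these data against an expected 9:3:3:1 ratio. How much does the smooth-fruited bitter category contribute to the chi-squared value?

0.619

The 9:3:3:1 ratio has 16 parts, so with N = 534 the expected counts are:
  spiny-fruited bitter: 534 × 9/16 = 300.375
  spiny-fruited non-bitter: 534 × 3/16 = 100.125
  smooth-fruited bitter: 534 × 3/16 = 100.125
  smooth-fruited non-bitter: 534 × 1/16 = 33.375
Contribution of smooth-fruited bitter: (108 − 100.125)² / 100.125 = 0.6194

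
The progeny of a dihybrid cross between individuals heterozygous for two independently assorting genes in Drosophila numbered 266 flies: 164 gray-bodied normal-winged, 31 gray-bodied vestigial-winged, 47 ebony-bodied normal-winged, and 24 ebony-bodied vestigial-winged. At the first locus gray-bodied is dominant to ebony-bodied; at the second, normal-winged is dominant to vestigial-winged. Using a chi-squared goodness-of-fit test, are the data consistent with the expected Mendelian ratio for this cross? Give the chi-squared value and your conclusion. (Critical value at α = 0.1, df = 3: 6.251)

11.962; not consistent

A dihybrid F₂ with independent assortment and complete dominance at both loci gives a 9:3:3:1 phenotypic ratio.
Total ratio parts = 16. Expected numbers out of 266:
  gray-bodied normal-winged: 266 × 9/16 = 149.625
  gray-bodied vestigial-winged: 266 × 3/16 = 49.875
  ebony-bodied normal-winged: 266 × 3/16 = 49.875
  ebony-bodied vestigial-winged: 266 × 1/16 = 16.625
χ² = Σ (O − E)² / E
  gray-bodied normal-winged: (164 − 149.625)² / 149.625 = 1.3811
  gray-bodied vestigial-winged: (31 − 49.875)² / 49.875 = 7.1432
  ebony-bodied normal-winged: (47 − 49.875)² / 49.875 = 0.1657
  ebony-bodied vestigial-winged: (24 − 16.625)² / 16.625 = 3.2716
χ² = 1.3811 + 7.1432 + 0.1657 + 3.2716 = 11.9616 ≈ 11.962
Degrees of freedom = 4 − 1 = 3; critical value at α = 0.1 is 6.251.
Since 11.962 > 6.251, we reject the null hypothesis — the data do not fit the 9:3:3:1 ratio.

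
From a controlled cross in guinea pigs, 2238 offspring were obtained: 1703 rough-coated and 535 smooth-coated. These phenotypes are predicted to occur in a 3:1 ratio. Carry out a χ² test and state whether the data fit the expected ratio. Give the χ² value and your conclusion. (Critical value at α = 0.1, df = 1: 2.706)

Total ratio parts = 4. Expected numbers out of 2238:
  rough-coated: 2238 × 3/4 = 1678.5
  smooth-coated: 2238 × 1/4 = 559.5
χ² = Σ (O − E)² / E
  rough-coated: (1703 − 1678.5)² / 1678.5 = 0.3576
  smooth-coated: (535 − 559.5)² / 559.5 = 1.0728
χ² = 0.3576 + 1.0728 = 1.4304 ≈ 1.430
Degrees of freedom = 2 − 1 = 1; critical value at α = 0.1 is 2.706.
Since 1.430 < 2.706, we fail to reject the null hypothesis — the data are consistent with the 3:1 ratio.

1.430; consistent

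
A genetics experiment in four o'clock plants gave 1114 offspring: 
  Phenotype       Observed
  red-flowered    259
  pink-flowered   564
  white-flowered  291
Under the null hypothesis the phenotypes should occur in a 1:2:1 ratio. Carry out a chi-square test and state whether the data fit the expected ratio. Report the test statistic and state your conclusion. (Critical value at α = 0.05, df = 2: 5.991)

2.014; consistent

Total ratio parts = 4. Expected numbers out of 1114:
  red-flowered: 1114 × 1/4 = 278.5
  pink-flowered: 1114 × 2/4 = 557
  white-flowered: 1114 × 1/4 = 278.5
χ² = Σ (O − E)² / E
  red-flowered: (259 − 278.5)² / 278.5 = 1.3654
  pink-flowered: (564 − 557)² / 557 = 0.0880
  white-flowered: (291 − 278.5)² / 278.5 = 0.5610
χ² = 1.3654 + 0.0880 + 0.5610 = 2.0144 ≈ 2.014
Degrees of freedom = 3 − 1 = 2; critical value at α = 0.05 is 5.991.
Since 2.014 < 5.991, we fail to reject the null hypothesis — the data are consistent with the 1:2:1 ratio.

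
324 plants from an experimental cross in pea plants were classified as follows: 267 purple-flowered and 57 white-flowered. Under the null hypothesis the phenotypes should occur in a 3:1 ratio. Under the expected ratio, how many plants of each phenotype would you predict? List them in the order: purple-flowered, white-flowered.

The 3:1 ratio has 4 parts, so with N = 324 the expected counts are:
  purple-flowered: 324 × 3/4 = 243
  white-flowered: 324 × 1/4 = 81

243, 81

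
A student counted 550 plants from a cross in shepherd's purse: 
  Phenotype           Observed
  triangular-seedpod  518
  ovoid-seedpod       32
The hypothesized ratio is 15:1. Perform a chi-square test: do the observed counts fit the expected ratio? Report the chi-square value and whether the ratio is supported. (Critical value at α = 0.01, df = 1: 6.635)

Total ratio parts = 16. Expected numbers out of 550:
  triangular-seedpod: 550 × 15/16 = 515.625
  ovoid-seedpod: 550 × 1/16 = 34.375
χ² = Σ (O − E)² / E
  triangular-seedpod: (518 − 515.625)² / 515.625 = 0.0109
  ovoid-seedpod: (32 − 34.375)² / 34.375 = 0.1641
χ² = 0.0109 + 0.1641 = 0.175
Degrees of freedom = 2 − 1 = 1; critical value at α = 0.01 is 6.635.
Since 0.175 < 6.635, we fail to reject the null hypothesis — the data are consistent with the 15:1 ratio.

0.175; consistent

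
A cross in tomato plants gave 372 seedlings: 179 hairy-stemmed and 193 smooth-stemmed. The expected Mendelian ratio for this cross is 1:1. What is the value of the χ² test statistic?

0.527

The 1:1 ratio has 2 parts, so with N = 372 the expected counts are:
  hairy-stemmed: 372 × 1/2 = 186
  smooth-stemmed: 372 × 1/2 = 186
χ² = Σ (O − E)² / E
  hairy-stemmed: (179 − 186)² / 186 = 0.2634
  smooth-stemmed: (193 − 186)² / 186 = 0.2634
χ² = 0.2634 + 0.2634 = 0.5268 ≈ 0.527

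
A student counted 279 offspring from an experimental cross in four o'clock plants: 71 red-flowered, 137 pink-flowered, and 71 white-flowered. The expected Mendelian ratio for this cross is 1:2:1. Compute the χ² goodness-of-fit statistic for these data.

0.090

Under the 1:2:1 hypothesis (Σ ratio = 4, N = 279):
  red-flowered: 279 × 1/4 = 69.75
  pink-flowered: 279 × 2/4 = 139.5
  white-flowered: 279 × 1/4 = 69.75
χ² = Σ (O − E)² / E
  red-flowered: (71 − 69.75)² / 69.75 = 0.0224
  pink-flowered: (137 − 139.5)² / 139.5 = 0.0448
  white-flowered: (71 − 69.75)² / 69.75 = 0.0224
χ² = 0.0224 + 0.0448 + 0.0224 = 0.0896 ≈ 0.090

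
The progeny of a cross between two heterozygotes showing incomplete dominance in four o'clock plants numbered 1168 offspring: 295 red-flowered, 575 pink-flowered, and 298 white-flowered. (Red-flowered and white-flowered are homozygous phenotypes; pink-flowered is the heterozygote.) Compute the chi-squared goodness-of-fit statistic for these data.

With incomplete dominance, a heterozygote × heterozygote cross gives a 1:2:1 phenotypic ratio.
Under the 1:2:1 hypothesis (Σ ratio = 4, N = 1168):
  red-flowered: 1168 × 1/4 = 292
  pink-flowered: 1168 × 2/4 = 584
  white-flowered: 1168 × 1/4 = 292
χ² = Σ (O − E)² / E
  red-flowered: (295 − 292)² / 292 = 0.0308
  pink-flowered: (575 − 584)² / 584 = 0.1387
  white-flowered: (298 − 292)² / 292 = 0.1233
χ² = 0.0308 + 0.1387 + 0.1233 = 0.2928 ≈ 0.293

0.293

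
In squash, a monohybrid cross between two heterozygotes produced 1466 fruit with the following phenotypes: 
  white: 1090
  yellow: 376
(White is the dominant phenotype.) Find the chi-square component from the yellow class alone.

0.246

For a monohybrid cross between heterozygotes with complete dominance, the expected phenotypic ratio is 3:1.
Total ratio parts = 4. Expected numbers out of 1466:
  white: 1466 × 3/4 = 1099.5
  yellow: 1466 × 1/4 = 366.5
Contribution of yellow: (376 − 366.5)² / 366.5 = 0.2462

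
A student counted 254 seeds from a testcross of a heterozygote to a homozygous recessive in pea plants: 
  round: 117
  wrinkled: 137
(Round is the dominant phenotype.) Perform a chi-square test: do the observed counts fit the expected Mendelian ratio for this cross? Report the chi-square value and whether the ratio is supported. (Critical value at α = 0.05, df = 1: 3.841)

A testcross of a heterozygote (Aa × aa) gives a 1:1 phenotypic ratio.
Expected counts for N = 254 under a 1:1 ratio (total parts = 2):
  round: 254 × 1/2 = 127
  wrinkled: 254 × 1/2 = 127
χ² = Σ (O − E)² / E
  round: (117 − 127)² / 127 = 0.7874
  wrinkled: (137 − 127)² / 127 = 0.7874
χ² = 0.7874 + 0.7874 = 1.5748 ≈ 1.575
Degrees of freedom = 2 − 1 = 1; critical value at α = 0.05 is 3.841.
Since 1.575 < 3.841, we fail to reject the null hypothesis — the data are consistent with the 1:1 ratio.

1.575; consistent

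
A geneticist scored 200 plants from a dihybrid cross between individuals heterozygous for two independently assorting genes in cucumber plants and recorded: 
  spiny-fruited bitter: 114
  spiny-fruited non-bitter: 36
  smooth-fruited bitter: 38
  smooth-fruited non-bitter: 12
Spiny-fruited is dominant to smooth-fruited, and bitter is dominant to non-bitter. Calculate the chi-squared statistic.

A dihybrid F₂ with independent assortment and complete dominance at both loci gives a 9:3:3:1 phenotypic ratio.
The 9:3:3:1 ratio has 16 parts, so with N = 200 the expected counts are:
  spiny-fruited bitter: 200 × 9/16 = 112.5
  spiny-fruited non-bitter: 200 × 3/16 = 37.5
  smooth-fruited bitter: 200 × 3/16 = 37.5
  smooth-fruited non-bitter: 200 × 1/16 = 12.5
χ² = Σ (O − E)² / E
  spiny-fruited bitter: (114 − 112.5)² / 112.5 = 0.0200
  spiny-fruited non-bitter: (36 − 37.5)² / 37.5 = 0.0600
  smooth-fruited bitter: (38 − 37.5)² / 37.5 = 0.0067
  smooth-fruited non-bitter: (12 − 12.5)² / 12.5 = 0.0200
χ² = 0.0200 + 0.0600 + 0.0067 + 0.0200 = 0.1067 ≈ 0.107

0.107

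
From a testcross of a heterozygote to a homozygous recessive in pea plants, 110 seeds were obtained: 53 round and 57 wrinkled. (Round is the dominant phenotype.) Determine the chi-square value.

0.145

A testcross of a heterozygote (Aa × aa) gives a 1:1 phenotypic ratio.
Under the 1:1 hypothesis (Σ ratio = 2, N = 110):
  round: 110 × 1/2 = 55
  wrinkled: 110 × 1/2 = 55
χ² = Σ (O − E)² / E
  round: (53 − 55)² / 55 = 0.0727
  wrinkled: (57 − 55)² / 55 = 0.0727
χ² = 0.0727 + 0.0727 = 0.1454 ≈ 0.145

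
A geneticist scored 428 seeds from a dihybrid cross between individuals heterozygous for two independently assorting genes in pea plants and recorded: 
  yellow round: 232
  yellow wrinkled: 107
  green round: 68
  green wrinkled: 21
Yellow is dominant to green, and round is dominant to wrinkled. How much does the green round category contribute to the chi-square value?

1.870

A dihybrid F₂ with independent assortment and complete dominance at both loci gives a 9:3:3:1 phenotypic ratio.
The 9:3:3:1 ratio has 16 parts, so with N = 428 the expected counts are:
  yellow round: 428 × 9/16 = 240.75
  yellow wrinkled: 428 × 3/16 = 80.25
  green round: 428 × 3/16 = 80.25
  green wrinkled: 428 × 1/16 = 26.75
Contribution of green round: (68 − 80.25)² / 80.25 = 1.8699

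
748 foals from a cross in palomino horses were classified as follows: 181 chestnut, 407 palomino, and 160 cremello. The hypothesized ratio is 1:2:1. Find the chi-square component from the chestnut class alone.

Expected counts for N = 748 under a 1:2:1 ratio (total parts = 4):
  chestnut: 748 × 1/4 = 187
  palomino: 748 × 2/4 = 374
  cremello: 748 × 1/4 = 187
Contribution of chestnut: (181 − 187)² / 187 = 0.1925

0.193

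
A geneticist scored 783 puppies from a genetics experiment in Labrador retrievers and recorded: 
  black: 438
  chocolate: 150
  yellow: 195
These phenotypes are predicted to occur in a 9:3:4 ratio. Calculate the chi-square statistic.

0.086

The 9:3:4 ratio has 16 parts, so with N = 783 the expected counts are:
  black: 783 × 9/16 = 440.4375
  chocolate: 783 × 3/16 = 146.8125
  yellow: 783 × 4/16 = 195.75
χ² = Σ (O − E)² / E
  black: (438 − 440.4375)² / 440.4375 = 0.0135
  chocolate: (150 − 146.8125)² / 146.8125 = 0.0692
  yellow: (195 − 195.75)² / 195.75 = 0.0029
χ² = 0.0135 + 0.0692 + 0.0029 = 0.0856 ≈ 0.086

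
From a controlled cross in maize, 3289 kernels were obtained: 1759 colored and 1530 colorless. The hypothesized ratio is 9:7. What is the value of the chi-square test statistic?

10.245

Total ratio parts = 16. Expected numbers out of 3289:
  colored: 3289 × 9/16 = 1850.0625
  colorless: 3289 × 7/16 = 1438.9375
χ² = Σ (O − E)² / E
  colored: (1759 − 1850.0625)² / 1850.0625 = 4.4822
  colorless: (1530 − 1438.9375)² / 1438.9375 = 5.7628
χ² = 4.4822 + 5.7628 = 10.245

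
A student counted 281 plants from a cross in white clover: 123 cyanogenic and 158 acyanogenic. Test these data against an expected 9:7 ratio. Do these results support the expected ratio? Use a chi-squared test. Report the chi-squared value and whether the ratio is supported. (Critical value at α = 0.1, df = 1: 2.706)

Expected counts for N = 281 under a 9:7 ratio (total parts = 16):
  cyanogenic: 281 × 9/16 = 158.0625
  acyanogenic: 281 × 7/16 = 122.9375
χ² = Σ (O − E)² / E
  cyanogenic: (123 − 158.0625)² / 158.0625 = 7.7778
  acyanogenic: (158 − 122.9375)² / 122.9375 = 10.0000
χ² = 7.7778 + 10.0000 = 17.7778 ≈ 17.778
Degrees of freedom = 2 − 1 = 1; critical value at α = 0.1 is 2.706.
Since 17.778 > 2.706, we reject the null hypothesis — the data do not fit the 9:7 ratio.

17.778; not consistent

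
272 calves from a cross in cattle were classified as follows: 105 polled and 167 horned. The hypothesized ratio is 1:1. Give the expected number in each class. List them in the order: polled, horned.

Under the 1:1 hypothesis (Σ ratio = 2, N = 272):
  polled: 272 × 1/2 = 136
  horned: 272 × 1/2 = 136

136, 136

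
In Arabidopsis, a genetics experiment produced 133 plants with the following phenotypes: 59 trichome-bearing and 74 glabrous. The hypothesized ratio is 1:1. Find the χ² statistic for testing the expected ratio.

The 1:1 ratio has 2 parts, so with N = 133 the expected counts are:
  trichome-bearing: 133 × 1/2 = 66.5
  glabrous: 133 × 1/2 = 66.5
χ² = Σ (O − E)² / E
  trichome-bearing: (59 − 66.5)² / 66.5 = 0.8459
  glabrous: (74 − 66.5)² / 66.5 = 0.8459
χ² = 0.8459 + 0.8459 = 1.6918 ≈ 1.692

1.692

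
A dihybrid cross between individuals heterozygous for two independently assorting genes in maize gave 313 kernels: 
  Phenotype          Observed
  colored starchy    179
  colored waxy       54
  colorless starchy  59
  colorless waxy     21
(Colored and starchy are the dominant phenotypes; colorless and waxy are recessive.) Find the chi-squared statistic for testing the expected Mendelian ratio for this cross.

0.531

A dihybrid F₂ with independent assortment and complete dominance at both loci gives a 9:3:3:1 phenotypic ratio.
The 9:3:3:1 ratio has 16 parts, so with N = 313 the expected counts are:
  colored starchy: 313 × 9/16 = 176.0625
  colored waxy: 313 × 3/16 = 58.6875
  colorless starchy: 313 × 3/16 = 58.6875
  colorless waxy: 313 × 1/16 = 19.5625
χ² = Σ (O − E)² / E
  colored starchy: (179 − 176.0625)² / 176.0625 = 0.0490
  colored waxy: (54 − 58.6875)² / 58.6875 = 0.3744
  colorless starchy: (59 − 58.6875)² / 58.6875 = 0.0017
  colorless waxy: (21 − 19.5625)² / 19.5625 = 0.1056
χ² = 0.0490 + 0.3744 + 0.0017 + 0.1056 = 0.5307 ≈ 0.531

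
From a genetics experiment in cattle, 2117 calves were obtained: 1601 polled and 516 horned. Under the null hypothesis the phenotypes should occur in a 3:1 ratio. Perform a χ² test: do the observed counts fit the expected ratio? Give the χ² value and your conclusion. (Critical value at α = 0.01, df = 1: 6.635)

0.442; consistent

Total ratio parts = 4. Expected numbers out of 2117:
  polled: 2117 × 3/4 = 1587.75
  horned: 2117 × 1/4 = 529.25
χ² = Σ (O − E)² / E
  polled: (1601 − 1587.75)² / 1587.75 = 0.1106
  horned: (516 − 529.25)² / 529.25 = 0.3317
χ² = 0.1106 + 0.3317 = 0.4423 ≈ 0.442
Degrees of freedom = 2 − 1 = 1; critical value at α = 0.01 is 6.635.
Since 0.442 < 6.635, we fail to reject the null hypothesis — the data are consistent with the 3:1 ratio.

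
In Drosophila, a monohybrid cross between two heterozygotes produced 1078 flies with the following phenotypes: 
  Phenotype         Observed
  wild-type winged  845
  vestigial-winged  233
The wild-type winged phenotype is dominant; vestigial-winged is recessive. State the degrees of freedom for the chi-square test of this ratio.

1

For a monohybrid cross between heterozygotes with complete dominance, the expected phenotypic ratio is 3:1.
A goodness-of-fit test with 2 phenotype classes has df = 2 − 1 = 1.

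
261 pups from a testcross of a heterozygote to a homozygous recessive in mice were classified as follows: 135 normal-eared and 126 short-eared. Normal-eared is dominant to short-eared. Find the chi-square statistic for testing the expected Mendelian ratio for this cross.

A testcross of a heterozygote (Aa × aa) gives a 1:1 phenotypic ratio.
Total ratio parts = 2. Expected numbers out of 261:
  normal-eared: 261 × 1/2 = 130.5
  short-eared: 261 × 1/2 = 130.5
χ² = Σ (O − E)² / E
  normal-eared: (135 − 130.5)² / 130.5 = 0.1552
  short-eared: (126 − 130.5)² / 130.5 = 0.1552
χ² = 0.1552 + 0.1552 = 0.3104 ≈ 0.310

0.310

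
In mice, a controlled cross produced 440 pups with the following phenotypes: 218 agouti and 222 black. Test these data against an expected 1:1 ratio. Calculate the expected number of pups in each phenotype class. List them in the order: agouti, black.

Under the 1:1 hypothesis (Σ ratio = 2, N = 440):
  agouti: 440 × 1/2 = 220
  black: 440 × 1/2 = 220

220, 220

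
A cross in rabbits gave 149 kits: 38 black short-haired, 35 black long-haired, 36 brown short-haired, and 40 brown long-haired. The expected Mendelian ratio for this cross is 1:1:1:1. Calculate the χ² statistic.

The 1:1:1:1 ratio has 4 parts, so with N = 149 the expected counts are:
  black short-haired: 149 × 1/4 = 37.25
  black long-haired: 149 × 1/4 = 37.25
  brown short-haired: 149 × 1/4 = 37.25
  brown long-haired: 149 × 1/4 = 37.25
χ² = Σ (O − E)² / E
  black short-haired: (38 − 37.25)² / 37.25 = 0.0151
  black long-haired: (35 − 37.25)² / 37.25 = 0.1359
  brown short-haired: (36 − 37.25)² / 37.25 = 0.0419
  brown long-haired: (40 − 37.25)² / 37.25 = 0.2030
χ² = 0.0151 + 0.1359 + 0.0419 + 0.2030 = 0.3959 ≈ 0.396

0.396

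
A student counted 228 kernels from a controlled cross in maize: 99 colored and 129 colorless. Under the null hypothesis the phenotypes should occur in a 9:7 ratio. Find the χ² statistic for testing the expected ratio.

15.248

Expected counts for N = 228 under a 9:7 ratio (total parts = 16):
  colored: 228 × 9/16 = 128.25
  colorless: 228 × 7/16 = 99.75
χ² = Σ (O − E)² / E
  colored: (99 − 128.25)² / 128.25 = 6.6711
  colorless: (129 − 99.75)² / 99.75 = 8.5771
χ² = 6.6711 + 8.5771 = 15.2482 ≈ 15.248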